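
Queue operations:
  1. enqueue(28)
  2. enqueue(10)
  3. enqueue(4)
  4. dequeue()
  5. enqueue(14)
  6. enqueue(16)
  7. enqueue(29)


enqueue(28) -> [28]
enqueue(10) -> [28, 10]
enqueue(4) -> [28, 10, 4]
dequeue()->28, [10, 4]
enqueue(14) -> [10, 4, 14]
enqueue(16) -> [10, 4, 14, 16]
enqueue(29) -> [10, 4, 14, 16, 29]

Final queue: [10, 4, 14, 16, 29]


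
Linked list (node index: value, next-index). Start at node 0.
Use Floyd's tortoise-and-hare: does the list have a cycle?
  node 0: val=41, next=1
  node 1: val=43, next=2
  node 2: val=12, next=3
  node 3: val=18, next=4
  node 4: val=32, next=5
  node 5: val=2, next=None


Floyd's tortoise (slow, +1) and hare (fast, +2):
  init: slow=0, fast=0
  step 1: slow=1, fast=2
  step 2: slow=2, fast=4
  step 3: fast 4->5->None, no cycle

Cycle: no


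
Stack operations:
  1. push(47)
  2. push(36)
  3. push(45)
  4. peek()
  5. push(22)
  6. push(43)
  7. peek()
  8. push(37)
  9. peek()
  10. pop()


push(47) -> [47]
push(36) -> [47, 36]
push(45) -> [47, 36, 45]
peek()->45
push(22) -> [47, 36, 45, 22]
push(43) -> [47, 36, 45, 22, 43]
peek()->43
push(37) -> [47, 36, 45, 22, 43, 37]
peek()->37
pop()->37, [47, 36, 45, 22, 43]

Final stack: [47, 36, 45, 22, 43]


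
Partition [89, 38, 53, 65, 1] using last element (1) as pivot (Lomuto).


Pivot: 1
Place pivot at 0: [1, 38, 53, 65, 89]

Partitioned: [1, 38, 53, 65, 89]


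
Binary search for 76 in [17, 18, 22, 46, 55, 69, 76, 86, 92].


Step 1: lo=0, hi=8, mid=4, val=55
Step 2: lo=5, hi=8, mid=6, val=76

Found at index 6


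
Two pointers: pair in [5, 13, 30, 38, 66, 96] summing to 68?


lo=0(5)+hi=5(96)=101
lo=0(5)+hi=4(66)=71
lo=0(5)+hi=3(38)=43
lo=1(13)+hi=3(38)=51
lo=2(30)+hi=3(38)=68

Yes: 30+38=68


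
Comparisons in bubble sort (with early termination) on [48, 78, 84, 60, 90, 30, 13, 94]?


Algorithm: bubble sort (with early termination)
Input: [48, 78, 84, 60, 90, 30, 13, 94]
Sorted: [13, 30, 48, 60, 78, 84, 90, 94]

28


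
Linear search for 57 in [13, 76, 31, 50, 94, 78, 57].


i=0: 13!=57
i=1: 76!=57
i=2: 31!=57
i=3: 50!=57
i=4: 94!=57
i=5: 78!=57
i=6: 57==57 found!

Found at 6, 7 comps


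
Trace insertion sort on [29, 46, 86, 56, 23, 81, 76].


Initial: [29, 46, 86, 56, 23, 81, 76]
Insert 46: [29, 46, 86, 56, 23, 81, 76]
Insert 86: [29, 46, 86, 56, 23, 81, 76]
Insert 56: [29, 46, 56, 86, 23, 81, 76]
Insert 23: [23, 29, 46, 56, 86, 81, 76]
Insert 81: [23, 29, 46, 56, 81, 86, 76]
Insert 76: [23, 29, 46, 56, 76, 81, 86]

Sorted: [23, 29, 46, 56, 76, 81, 86]


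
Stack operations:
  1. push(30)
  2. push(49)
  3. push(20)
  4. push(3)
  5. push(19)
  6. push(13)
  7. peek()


push(30) -> [30]
push(49) -> [30, 49]
push(20) -> [30, 49, 20]
push(3) -> [30, 49, 20, 3]
push(19) -> [30, 49, 20, 3, 19]
push(13) -> [30, 49, 20, 3, 19, 13]
peek()->13

Final stack: [30, 49, 20, 3, 19, 13]


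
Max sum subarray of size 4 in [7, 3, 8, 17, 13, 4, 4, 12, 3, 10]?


[0:4]: 35
[1:5]: 41
[2:6]: 42
[3:7]: 38
[4:8]: 33
[5:9]: 23
[6:10]: 29

Max: 42 at [2:6]


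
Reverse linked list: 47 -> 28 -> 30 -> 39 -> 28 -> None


Step 1: curr=47, set curr.next=prev(None) | reversed so far: 47
Step 2: curr=28, set curr.next=prev(47) | reversed so far: 28 -> 47
Step 3: curr=30, set curr.next=prev(28) | reversed so far: 30 -> 28 -> 47
Step 4: curr=39, set curr.next=prev(30) | reversed so far: 39 -> 30 -> 28 -> 47
Step 5: curr=28, set curr.next=prev(39) | reversed so far: 28 -> 39 -> 30 -> 28 -> 47

28 -> 39 -> 30 -> 28 -> 47 -> None


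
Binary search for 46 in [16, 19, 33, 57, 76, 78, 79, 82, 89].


Step 1: lo=0, hi=8, mid=4, val=76
Step 2: lo=0, hi=3, mid=1, val=19
Step 3: lo=2, hi=3, mid=2, val=33
Step 4: lo=3, hi=3, mid=3, val=57

Not found


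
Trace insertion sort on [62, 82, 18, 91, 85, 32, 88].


Initial: [62, 82, 18, 91, 85, 32, 88]
Insert 82: [62, 82, 18, 91, 85, 32, 88]
Insert 18: [18, 62, 82, 91, 85, 32, 88]
Insert 91: [18, 62, 82, 91, 85, 32, 88]
Insert 85: [18, 62, 82, 85, 91, 32, 88]
Insert 32: [18, 32, 62, 82, 85, 91, 88]
Insert 88: [18, 32, 62, 82, 85, 88, 91]

Sorted: [18, 32, 62, 82, 85, 88, 91]


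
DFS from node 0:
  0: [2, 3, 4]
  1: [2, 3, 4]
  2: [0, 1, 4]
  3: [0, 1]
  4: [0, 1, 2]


Visit 0, push [4, 3, 2]
Visit 2, push [4, 1]
Visit 1, push [4, 3]
Visit 3, push []
Visit 4, push []

DFS order: [0, 2, 1, 3, 4]


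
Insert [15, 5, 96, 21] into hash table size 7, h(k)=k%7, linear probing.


Insert 15: h=1 -> slot 1
Insert 5: h=5 -> slot 5
Insert 96: h=5, 1 probes -> slot 6
Insert 21: h=0 -> slot 0

Table: [21, 15, None, None, None, 5, 96]


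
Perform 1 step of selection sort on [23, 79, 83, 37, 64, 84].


Initial: [23, 79, 83, 37, 64, 84]
Step 1: min=23 at 0
  Swap: [23, 79, 83, 37, 64, 84]

After 1 step: [23, 79, 83, 37, 64, 84]


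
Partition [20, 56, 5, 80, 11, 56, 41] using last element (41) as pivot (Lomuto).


Pivot: 41
  20 <= 41: advance i (no swap)
  5 <= 41: swap -> [20, 5, 56, 80, 11, 56, 41]
  11 <= 41: swap -> [20, 5, 11, 80, 56, 56, 41]
Place pivot at 3: [20, 5, 11, 41, 56, 56, 80]

Partitioned: [20, 5, 11, 41, 56, 56, 80]


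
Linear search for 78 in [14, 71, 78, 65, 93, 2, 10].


i=0: 14!=78
i=1: 71!=78
i=2: 78==78 found!

Found at 2, 3 comps


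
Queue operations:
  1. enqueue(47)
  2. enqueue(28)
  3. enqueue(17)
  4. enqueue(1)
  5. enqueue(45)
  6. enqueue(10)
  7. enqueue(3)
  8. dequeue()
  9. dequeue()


enqueue(47) -> [47]
enqueue(28) -> [47, 28]
enqueue(17) -> [47, 28, 17]
enqueue(1) -> [47, 28, 17, 1]
enqueue(45) -> [47, 28, 17, 1, 45]
enqueue(10) -> [47, 28, 17, 1, 45, 10]
enqueue(3) -> [47, 28, 17, 1, 45, 10, 3]
dequeue()->47, [28, 17, 1, 45, 10, 3]
dequeue()->28, [17, 1, 45, 10, 3]

Final queue: [17, 1, 45, 10, 3]


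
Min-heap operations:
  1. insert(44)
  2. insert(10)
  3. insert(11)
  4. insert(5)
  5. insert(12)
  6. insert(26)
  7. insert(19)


insert(44) -> [44]
insert(10) -> [10, 44]
insert(11) -> [10, 44, 11]
insert(5) -> [5, 10, 11, 44]
insert(12) -> [5, 10, 11, 44, 12]
insert(26) -> [5, 10, 11, 44, 12, 26]
insert(19) -> [5, 10, 11, 44, 12, 26, 19]

Final heap: [5, 10, 11, 44, 12, 26, 19]


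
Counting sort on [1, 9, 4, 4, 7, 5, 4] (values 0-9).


Input: [1, 9, 4, 4, 7, 5, 4]
Counts: [0, 1, 0, 0, 3, 1, 0, 1, 0, 1]

Sorted: [1, 4, 4, 4, 5, 7, 9]


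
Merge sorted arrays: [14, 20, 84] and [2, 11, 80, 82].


Take 2 from B
Take 11 from B
Take 14 from A
Take 20 from A
Take 80 from B
Take 82 from B

Merged: [2, 11, 14, 20, 80, 82, 84]


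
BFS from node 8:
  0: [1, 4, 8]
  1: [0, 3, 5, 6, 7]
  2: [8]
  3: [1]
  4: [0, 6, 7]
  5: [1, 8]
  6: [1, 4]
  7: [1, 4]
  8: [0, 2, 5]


Visit 8, enqueue [0, 2, 5]
Visit 0, enqueue [1, 4]
Visit 2, enqueue []
Visit 5, enqueue []
Visit 1, enqueue [3, 6, 7]
Visit 4, enqueue []
Visit 3, enqueue []
Visit 6, enqueue []
Visit 7, enqueue []

BFS order: [8, 0, 2, 5, 1, 4, 3, 6, 7]


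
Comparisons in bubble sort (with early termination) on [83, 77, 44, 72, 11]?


Algorithm: bubble sort (with early termination)
Input: [83, 77, 44, 72, 11]
Sorted: [11, 44, 72, 77, 83]

10


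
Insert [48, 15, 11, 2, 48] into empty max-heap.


Insert 48: [48]
Insert 15: [48, 15]
Insert 11: [48, 15, 11]
Insert 2: [48, 15, 11, 2]
Insert 48: [48, 48, 11, 2, 15]

Final heap: [48, 48, 11, 2, 15]


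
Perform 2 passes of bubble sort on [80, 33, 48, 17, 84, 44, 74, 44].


Initial: [80, 33, 48, 17, 84, 44, 74, 44]
Pass 1: [33, 48, 17, 80, 44, 74, 44, 84] (6 swaps)
Pass 2: [33, 17, 48, 44, 74, 44, 80, 84] (4 swaps)

After 2 passes: [33, 17, 48, 44, 74, 44, 80, 84]


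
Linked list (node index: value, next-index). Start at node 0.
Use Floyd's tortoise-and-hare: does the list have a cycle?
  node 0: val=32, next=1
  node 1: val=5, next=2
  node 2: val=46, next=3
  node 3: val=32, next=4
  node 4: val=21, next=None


Floyd's tortoise (slow, +1) and hare (fast, +2):
  init: slow=0, fast=0
  step 1: slow=1, fast=2
  step 2: slow=2, fast=4
  step 3: fast -> None, no cycle

Cycle: no


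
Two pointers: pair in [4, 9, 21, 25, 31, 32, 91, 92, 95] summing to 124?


lo=0(4)+hi=8(95)=99
lo=1(9)+hi=8(95)=104
lo=2(21)+hi=8(95)=116
lo=3(25)+hi=8(95)=120
lo=4(31)+hi=8(95)=126
lo=4(31)+hi=7(92)=123
lo=5(32)+hi=7(92)=124

Yes: 32+92=124


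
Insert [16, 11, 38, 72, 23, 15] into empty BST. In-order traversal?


Insert 16: root
Insert 11: L from 16
Insert 38: R from 16
Insert 72: R from 16 -> R from 38
Insert 23: R from 16 -> L from 38
Insert 15: L from 16 -> R from 11

In-order: [11, 15, 16, 23, 38, 72]


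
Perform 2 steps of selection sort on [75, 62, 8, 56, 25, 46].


Initial: [75, 62, 8, 56, 25, 46]
Step 1: min=8 at 2
  Swap: [8, 62, 75, 56, 25, 46]
Step 2: min=25 at 4
  Swap: [8, 25, 75, 56, 62, 46]

After 2 steps: [8, 25, 75, 56, 62, 46]


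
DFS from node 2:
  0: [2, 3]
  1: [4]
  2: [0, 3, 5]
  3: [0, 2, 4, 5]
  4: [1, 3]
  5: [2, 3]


Visit 2, push [5, 3, 0]
Visit 0, push [3]
Visit 3, push [5, 4]
Visit 4, push [1]
Visit 1, push []
Visit 5, push []

DFS order: [2, 0, 3, 4, 1, 5]


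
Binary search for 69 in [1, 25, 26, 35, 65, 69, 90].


Step 1: lo=0, hi=6, mid=3, val=35
Step 2: lo=4, hi=6, mid=5, val=69

Found at index 5


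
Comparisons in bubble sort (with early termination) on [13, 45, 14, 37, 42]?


Algorithm: bubble sort (with early termination)
Input: [13, 45, 14, 37, 42]
Sorted: [13, 14, 37, 42, 45]

7


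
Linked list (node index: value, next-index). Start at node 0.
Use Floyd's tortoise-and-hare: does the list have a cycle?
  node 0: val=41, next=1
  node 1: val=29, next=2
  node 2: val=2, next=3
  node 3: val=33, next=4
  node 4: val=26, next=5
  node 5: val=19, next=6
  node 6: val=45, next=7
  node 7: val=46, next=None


Floyd's tortoise (slow, +1) and hare (fast, +2):
  init: slow=0, fast=0
  step 1: slow=1, fast=2
  step 2: slow=2, fast=4
  step 3: slow=3, fast=6
  step 4: fast 6->7->None, no cycle

Cycle: no


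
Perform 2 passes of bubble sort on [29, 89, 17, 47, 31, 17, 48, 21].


Initial: [29, 89, 17, 47, 31, 17, 48, 21]
Pass 1: [29, 17, 47, 31, 17, 48, 21, 89] (6 swaps)
Pass 2: [17, 29, 31, 17, 47, 21, 48, 89] (4 swaps)

After 2 passes: [17, 29, 31, 17, 47, 21, 48, 89]


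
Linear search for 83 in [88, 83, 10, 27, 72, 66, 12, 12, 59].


i=0: 88!=83
i=1: 83==83 found!

Found at 1, 2 comps


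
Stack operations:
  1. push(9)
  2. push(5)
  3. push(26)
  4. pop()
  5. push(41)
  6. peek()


push(9) -> [9]
push(5) -> [9, 5]
push(26) -> [9, 5, 26]
pop()->26, [9, 5]
push(41) -> [9, 5, 41]
peek()->41

Final stack: [9, 5, 41]


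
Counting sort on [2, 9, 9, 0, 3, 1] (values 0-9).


Input: [2, 9, 9, 0, 3, 1]
Counts: [1, 1, 1, 1, 0, 0, 0, 0, 0, 2]

Sorted: [0, 1, 2, 3, 9, 9]


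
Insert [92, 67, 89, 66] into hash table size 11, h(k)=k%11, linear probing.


Insert 92: h=4 -> slot 4
Insert 67: h=1 -> slot 1
Insert 89: h=1, 1 probes -> slot 2
Insert 66: h=0 -> slot 0

Table: [66, 67, 89, None, 92, None, None, None, None, None, None]


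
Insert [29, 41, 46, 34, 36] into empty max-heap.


Insert 29: [29]
Insert 41: [41, 29]
Insert 46: [46, 29, 41]
Insert 34: [46, 34, 41, 29]
Insert 36: [46, 36, 41, 29, 34]

Final heap: [46, 36, 41, 29, 34]


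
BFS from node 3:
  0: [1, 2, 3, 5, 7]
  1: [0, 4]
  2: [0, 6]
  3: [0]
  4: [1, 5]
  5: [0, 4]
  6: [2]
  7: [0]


Visit 3, enqueue [0]
Visit 0, enqueue [1, 2, 5, 7]
Visit 1, enqueue [4]
Visit 2, enqueue [6]
Visit 5, enqueue []
Visit 7, enqueue []
Visit 4, enqueue []
Visit 6, enqueue []

BFS order: [3, 0, 1, 2, 5, 7, 4, 6]


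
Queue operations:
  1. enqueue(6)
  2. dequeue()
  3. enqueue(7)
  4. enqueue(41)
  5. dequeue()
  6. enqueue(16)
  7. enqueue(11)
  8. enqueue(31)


enqueue(6) -> [6]
dequeue()->6, []
enqueue(7) -> [7]
enqueue(41) -> [7, 41]
dequeue()->7, [41]
enqueue(16) -> [41, 16]
enqueue(11) -> [41, 16, 11]
enqueue(31) -> [41, 16, 11, 31]

Final queue: [41, 16, 11, 31]


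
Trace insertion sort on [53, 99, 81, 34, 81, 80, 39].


Initial: [53, 99, 81, 34, 81, 80, 39]
Insert 99: [53, 99, 81, 34, 81, 80, 39]
Insert 81: [53, 81, 99, 34, 81, 80, 39]
Insert 34: [34, 53, 81, 99, 81, 80, 39]
Insert 81: [34, 53, 81, 81, 99, 80, 39]
Insert 80: [34, 53, 80, 81, 81, 99, 39]
Insert 39: [34, 39, 53, 80, 81, 81, 99]

Sorted: [34, 39, 53, 80, 81, 81, 99]


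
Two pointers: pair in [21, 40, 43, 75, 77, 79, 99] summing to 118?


lo=0(21)+hi=6(99)=120
lo=0(21)+hi=5(79)=100
lo=1(40)+hi=5(79)=119
lo=1(40)+hi=4(77)=117
lo=2(43)+hi=4(77)=120
lo=2(43)+hi=3(75)=118

Yes: 43+75=118


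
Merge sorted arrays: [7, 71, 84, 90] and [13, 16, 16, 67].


Take 7 from A
Take 13 from B
Take 16 from B
Take 16 from B
Take 67 from B

Merged: [7, 13, 16, 16, 67, 71, 84, 90]


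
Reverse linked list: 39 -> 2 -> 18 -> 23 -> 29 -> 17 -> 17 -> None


Step 1: curr=39, set curr.next=prev(None) | reversed so far: 39
Step 2: curr=2, set curr.next=prev(39) | reversed so far: 2 -> 39
Step 3: curr=18, set curr.next=prev(2) | reversed so far: 18 -> 2 -> 39
Step 4: curr=23, set curr.next=prev(18) | reversed so far: 23 -> 18 -> 2 -> 39
Step 5: curr=29, set curr.next=prev(23) | reversed so far: 29 -> 23 -> 18 -> 2 -> 39
Step 6: curr=17, set curr.next=prev(29) | reversed so far: 17 -> 29 -> 23 -> 18 -> 2 -> 39
Step 7: curr=17, set curr.next=prev(17) | reversed so far: 17 -> 17 -> 29 -> 23 -> 18 -> 2 -> 39

17 -> 17 -> 29 -> 23 -> 18 -> 2 -> 39 -> None


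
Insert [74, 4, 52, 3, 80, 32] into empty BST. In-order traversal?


Insert 74: root
Insert 4: L from 74
Insert 52: L from 74 -> R from 4
Insert 3: L from 74 -> L from 4
Insert 80: R from 74
Insert 32: L from 74 -> R from 4 -> L from 52

In-order: [3, 4, 32, 52, 74, 80]


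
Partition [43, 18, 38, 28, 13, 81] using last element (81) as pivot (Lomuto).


Pivot: 81
  43 <= 81: advance i (no swap)
  18 <= 81: advance i (no swap)
  38 <= 81: advance i (no swap)
  28 <= 81: advance i (no swap)
  13 <= 81: advance i (no swap)
Place pivot at 5: [43, 18, 38, 28, 13, 81]

Partitioned: [43, 18, 38, 28, 13, 81]


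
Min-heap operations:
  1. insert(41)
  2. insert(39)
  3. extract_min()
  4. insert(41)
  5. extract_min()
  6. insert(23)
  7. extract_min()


insert(41) -> [41]
insert(39) -> [39, 41]
extract_min()->39, [41]
insert(41) -> [41, 41]
extract_min()->41, [41]
insert(23) -> [23, 41]
extract_min()->23, [41]

Final heap: [41]


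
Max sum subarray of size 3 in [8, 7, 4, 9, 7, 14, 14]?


[0:3]: 19
[1:4]: 20
[2:5]: 20
[3:6]: 30
[4:7]: 35

Max: 35 at [4:7]


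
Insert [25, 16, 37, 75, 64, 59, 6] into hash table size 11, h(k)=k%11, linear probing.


Insert 25: h=3 -> slot 3
Insert 16: h=5 -> slot 5
Insert 37: h=4 -> slot 4
Insert 75: h=9 -> slot 9
Insert 64: h=9, 1 probes -> slot 10
Insert 59: h=4, 2 probes -> slot 6
Insert 6: h=6, 1 probes -> slot 7

Table: [None, None, None, 25, 37, 16, 59, 6, None, 75, 64]


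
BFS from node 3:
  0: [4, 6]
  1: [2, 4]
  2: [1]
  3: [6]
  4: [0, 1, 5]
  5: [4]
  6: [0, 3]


Visit 3, enqueue [6]
Visit 6, enqueue [0]
Visit 0, enqueue [4]
Visit 4, enqueue [1, 5]
Visit 1, enqueue [2]
Visit 5, enqueue []
Visit 2, enqueue []

BFS order: [3, 6, 0, 4, 1, 5, 2]


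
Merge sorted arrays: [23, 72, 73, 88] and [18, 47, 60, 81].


Take 18 from B
Take 23 from A
Take 47 from B
Take 60 from B
Take 72 from A
Take 73 from A
Take 81 from B

Merged: [18, 23, 47, 60, 72, 73, 81, 88]


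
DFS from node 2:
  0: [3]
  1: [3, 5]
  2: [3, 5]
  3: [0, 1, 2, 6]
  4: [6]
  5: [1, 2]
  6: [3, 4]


Visit 2, push [5, 3]
Visit 3, push [6, 1, 0]
Visit 0, push []
Visit 1, push [5]
Visit 5, push []
Visit 6, push [4]
Visit 4, push []

DFS order: [2, 3, 0, 1, 5, 6, 4]


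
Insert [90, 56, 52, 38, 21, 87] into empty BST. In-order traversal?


Insert 90: root
Insert 56: L from 90
Insert 52: L from 90 -> L from 56
Insert 38: L from 90 -> L from 56 -> L from 52
Insert 21: L from 90 -> L from 56 -> L from 52 -> L from 38
Insert 87: L from 90 -> R from 56

In-order: [21, 38, 52, 56, 87, 90]


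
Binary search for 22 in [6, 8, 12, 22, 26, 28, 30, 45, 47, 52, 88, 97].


Step 1: lo=0, hi=11, mid=5, val=28
Step 2: lo=0, hi=4, mid=2, val=12
Step 3: lo=3, hi=4, mid=3, val=22

Found at index 3


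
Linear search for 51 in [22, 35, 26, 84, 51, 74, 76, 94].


i=0: 22!=51
i=1: 35!=51
i=2: 26!=51
i=3: 84!=51
i=4: 51==51 found!

Found at 4, 5 comps


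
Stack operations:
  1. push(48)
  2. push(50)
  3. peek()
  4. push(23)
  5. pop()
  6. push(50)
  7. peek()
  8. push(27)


push(48) -> [48]
push(50) -> [48, 50]
peek()->50
push(23) -> [48, 50, 23]
pop()->23, [48, 50]
push(50) -> [48, 50, 50]
peek()->50
push(27) -> [48, 50, 50, 27]

Final stack: [48, 50, 50, 27]


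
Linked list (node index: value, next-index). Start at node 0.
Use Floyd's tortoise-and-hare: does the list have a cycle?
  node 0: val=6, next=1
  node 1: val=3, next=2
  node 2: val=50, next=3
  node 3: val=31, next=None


Floyd's tortoise (slow, +1) and hare (fast, +2):
  init: slow=0, fast=0
  step 1: slow=1, fast=2
  step 2: fast 2->3->None, no cycle

Cycle: no


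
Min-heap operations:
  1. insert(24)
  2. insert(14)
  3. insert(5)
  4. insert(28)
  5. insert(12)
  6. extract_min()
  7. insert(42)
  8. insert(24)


insert(24) -> [24]
insert(14) -> [14, 24]
insert(5) -> [5, 24, 14]
insert(28) -> [5, 24, 14, 28]
insert(12) -> [5, 12, 14, 28, 24]
extract_min()->5, [12, 24, 14, 28]
insert(42) -> [12, 24, 14, 28, 42]
insert(24) -> [12, 24, 14, 28, 42, 24]

Final heap: [12, 24, 14, 28, 42, 24]


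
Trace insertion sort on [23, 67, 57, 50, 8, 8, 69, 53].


Initial: [23, 67, 57, 50, 8, 8, 69, 53]
Insert 67: [23, 67, 57, 50, 8, 8, 69, 53]
Insert 57: [23, 57, 67, 50, 8, 8, 69, 53]
Insert 50: [23, 50, 57, 67, 8, 8, 69, 53]
Insert 8: [8, 23, 50, 57, 67, 8, 69, 53]
Insert 8: [8, 8, 23, 50, 57, 67, 69, 53]
Insert 69: [8, 8, 23, 50, 57, 67, 69, 53]
Insert 53: [8, 8, 23, 50, 53, 57, 67, 69]

Sorted: [8, 8, 23, 50, 53, 57, 67, 69]


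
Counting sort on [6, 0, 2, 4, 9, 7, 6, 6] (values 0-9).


Input: [6, 0, 2, 4, 9, 7, 6, 6]
Counts: [1, 0, 1, 0, 1, 0, 3, 1, 0, 1]

Sorted: [0, 2, 4, 6, 6, 6, 7, 9]


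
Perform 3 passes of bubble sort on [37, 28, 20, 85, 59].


Initial: [37, 28, 20, 85, 59]
Pass 1: [28, 20, 37, 59, 85] (3 swaps)
Pass 2: [20, 28, 37, 59, 85] (1 swaps)
Pass 3: [20, 28, 37, 59, 85] (0 swaps)

After 3 passes: [20, 28, 37, 59, 85]


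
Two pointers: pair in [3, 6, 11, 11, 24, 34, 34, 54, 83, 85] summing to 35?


lo=0(3)+hi=9(85)=88
lo=0(3)+hi=8(83)=86
lo=0(3)+hi=7(54)=57
lo=0(3)+hi=6(34)=37
lo=0(3)+hi=5(34)=37
lo=0(3)+hi=4(24)=27
lo=1(6)+hi=4(24)=30
lo=2(11)+hi=4(24)=35

Yes: 11+24=35


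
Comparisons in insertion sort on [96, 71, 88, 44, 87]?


Algorithm: insertion sort
Input: [96, 71, 88, 44, 87]
Sorted: [44, 71, 87, 88, 96]

9


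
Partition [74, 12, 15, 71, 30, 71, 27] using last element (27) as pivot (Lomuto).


Pivot: 27
  12 <= 27: swap -> [12, 74, 15, 71, 30, 71, 27]
  15 <= 27: swap -> [12, 15, 74, 71, 30, 71, 27]
Place pivot at 2: [12, 15, 27, 71, 30, 71, 74]

Partitioned: [12, 15, 27, 71, 30, 71, 74]


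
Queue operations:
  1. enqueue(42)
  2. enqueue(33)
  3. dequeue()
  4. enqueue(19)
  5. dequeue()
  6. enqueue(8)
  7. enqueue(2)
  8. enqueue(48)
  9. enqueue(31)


enqueue(42) -> [42]
enqueue(33) -> [42, 33]
dequeue()->42, [33]
enqueue(19) -> [33, 19]
dequeue()->33, [19]
enqueue(8) -> [19, 8]
enqueue(2) -> [19, 8, 2]
enqueue(48) -> [19, 8, 2, 48]
enqueue(31) -> [19, 8, 2, 48, 31]

Final queue: [19, 8, 2, 48, 31]


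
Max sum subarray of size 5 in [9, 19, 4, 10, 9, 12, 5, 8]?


[0:5]: 51
[1:6]: 54
[2:7]: 40
[3:8]: 44

Max: 54 at [1:6]


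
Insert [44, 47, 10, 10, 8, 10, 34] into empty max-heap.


Insert 44: [44]
Insert 47: [47, 44]
Insert 10: [47, 44, 10]
Insert 10: [47, 44, 10, 10]
Insert 8: [47, 44, 10, 10, 8]
Insert 10: [47, 44, 10, 10, 8, 10]
Insert 34: [47, 44, 34, 10, 8, 10, 10]

Final heap: [47, 44, 34, 10, 8, 10, 10]


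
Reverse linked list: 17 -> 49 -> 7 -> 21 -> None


Step 1: curr=17, set curr.next=prev(None) | reversed so far: 17
Step 2: curr=49, set curr.next=prev(17) | reversed so far: 49 -> 17
Step 3: curr=7, set curr.next=prev(49) | reversed so far: 7 -> 49 -> 17
Step 4: curr=21, set curr.next=prev(7) | reversed so far: 21 -> 7 -> 49 -> 17

21 -> 7 -> 49 -> 17 -> None


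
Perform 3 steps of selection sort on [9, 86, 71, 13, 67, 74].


Initial: [9, 86, 71, 13, 67, 74]
Step 1: min=9 at 0
  Swap: [9, 86, 71, 13, 67, 74]
Step 2: min=13 at 3
  Swap: [9, 13, 71, 86, 67, 74]
Step 3: min=67 at 4
  Swap: [9, 13, 67, 86, 71, 74]

After 3 steps: [9, 13, 67, 86, 71, 74]


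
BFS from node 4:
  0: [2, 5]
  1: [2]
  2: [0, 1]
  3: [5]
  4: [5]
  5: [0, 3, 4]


Visit 4, enqueue [5]
Visit 5, enqueue [0, 3]
Visit 0, enqueue [2]
Visit 3, enqueue []
Visit 2, enqueue [1]
Visit 1, enqueue []

BFS order: [4, 5, 0, 3, 2, 1]


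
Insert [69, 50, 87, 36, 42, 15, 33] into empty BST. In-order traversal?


Insert 69: root
Insert 50: L from 69
Insert 87: R from 69
Insert 36: L from 69 -> L from 50
Insert 42: L from 69 -> L from 50 -> R from 36
Insert 15: L from 69 -> L from 50 -> L from 36
Insert 33: L from 69 -> L from 50 -> L from 36 -> R from 15

In-order: [15, 33, 36, 42, 50, 69, 87]


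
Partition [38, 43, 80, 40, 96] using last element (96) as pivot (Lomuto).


Pivot: 96
  38 <= 96: advance i (no swap)
  43 <= 96: advance i (no swap)
  80 <= 96: advance i (no swap)
  40 <= 96: advance i (no swap)
Place pivot at 4: [38, 43, 80, 40, 96]

Partitioned: [38, 43, 80, 40, 96]


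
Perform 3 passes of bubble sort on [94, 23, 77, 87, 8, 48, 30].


Initial: [94, 23, 77, 87, 8, 48, 30]
Pass 1: [23, 77, 87, 8, 48, 30, 94] (6 swaps)
Pass 2: [23, 77, 8, 48, 30, 87, 94] (3 swaps)
Pass 3: [23, 8, 48, 30, 77, 87, 94] (3 swaps)

After 3 passes: [23, 8, 48, 30, 77, 87, 94]


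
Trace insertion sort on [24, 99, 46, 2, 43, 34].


Initial: [24, 99, 46, 2, 43, 34]
Insert 99: [24, 99, 46, 2, 43, 34]
Insert 46: [24, 46, 99, 2, 43, 34]
Insert 2: [2, 24, 46, 99, 43, 34]
Insert 43: [2, 24, 43, 46, 99, 34]
Insert 34: [2, 24, 34, 43, 46, 99]

Sorted: [2, 24, 34, 43, 46, 99]


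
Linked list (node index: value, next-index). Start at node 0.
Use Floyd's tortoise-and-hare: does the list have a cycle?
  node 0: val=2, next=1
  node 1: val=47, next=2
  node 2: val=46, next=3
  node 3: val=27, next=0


Floyd's tortoise (slow, +1) and hare (fast, +2):
  init: slow=0, fast=0
  step 1: slow=1, fast=2
  step 2: slow=2, fast=0
  step 3: slow=3, fast=2
  step 4: slow=0, fast=0
  slow == fast at node 0: cycle detected

Cycle: yes


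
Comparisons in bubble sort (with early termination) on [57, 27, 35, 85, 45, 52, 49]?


Algorithm: bubble sort (with early termination)
Input: [57, 27, 35, 85, 45, 52, 49]
Sorted: [27, 35, 45, 49, 52, 57, 85]

18


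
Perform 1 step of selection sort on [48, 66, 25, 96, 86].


Initial: [48, 66, 25, 96, 86]
Step 1: min=25 at 2
  Swap: [25, 66, 48, 96, 86]

After 1 step: [25, 66, 48, 96, 86]


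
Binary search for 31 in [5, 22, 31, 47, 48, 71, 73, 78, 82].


Step 1: lo=0, hi=8, mid=4, val=48
Step 2: lo=0, hi=3, mid=1, val=22
Step 3: lo=2, hi=3, mid=2, val=31

Found at index 2


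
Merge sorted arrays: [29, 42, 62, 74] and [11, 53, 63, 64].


Take 11 from B
Take 29 from A
Take 42 from A
Take 53 from B
Take 62 from A
Take 63 from B
Take 64 from B

Merged: [11, 29, 42, 53, 62, 63, 64, 74]


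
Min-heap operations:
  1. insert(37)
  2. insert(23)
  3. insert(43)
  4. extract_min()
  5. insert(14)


insert(37) -> [37]
insert(23) -> [23, 37]
insert(43) -> [23, 37, 43]
extract_min()->23, [37, 43]
insert(14) -> [14, 43, 37]

Final heap: [14, 43, 37]


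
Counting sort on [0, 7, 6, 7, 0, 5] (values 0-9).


Input: [0, 7, 6, 7, 0, 5]
Counts: [2, 0, 0, 0, 0, 1, 1, 2, 0, 0]

Sorted: [0, 0, 5, 6, 7, 7]


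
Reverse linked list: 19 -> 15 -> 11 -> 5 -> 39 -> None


Step 1: curr=19, set curr.next=prev(None) | reversed so far: 19
Step 2: curr=15, set curr.next=prev(19) | reversed so far: 15 -> 19
Step 3: curr=11, set curr.next=prev(15) | reversed so far: 11 -> 15 -> 19
Step 4: curr=5, set curr.next=prev(11) | reversed so far: 5 -> 11 -> 15 -> 19
Step 5: curr=39, set curr.next=prev(5) | reversed so far: 39 -> 5 -> 11 -> 15 -> 19

39 -> 5 -> 11 -> 15 -> 19 -> None


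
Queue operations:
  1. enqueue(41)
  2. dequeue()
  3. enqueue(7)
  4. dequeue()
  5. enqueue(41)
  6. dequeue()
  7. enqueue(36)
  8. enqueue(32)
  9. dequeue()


enqueue(41) -> [41]
dequeue()->41, []
enqueue(7) -> [7]
dequeue()->7, []
enqueue(41) -> [41]
dequeue()->41, []
enqueue(36) -> [36]
enqueue(32) -> [36, 32]
dequeue()->36, [32]

Final queue: [32]


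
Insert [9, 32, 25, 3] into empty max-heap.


Insert 9: [9]
Insert 32: [32, 9]
Insert 25: [32, 9, 25]
Insert 3: [32, 9, 25, 3]

Final heap: [32, 9, 25, 3]


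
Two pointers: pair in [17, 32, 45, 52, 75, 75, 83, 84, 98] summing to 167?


lo=0(17)+hi=8(98)=115
lo=1(32)+hi=8(98)=130
lo=2(45)+hi=8(98)=143
lo=3(52)+hi=8(98)=150
lo=4(75)+hi=8(98)=173
lo=4(75)+hi=7(84)=159
lo=5(75)+hi=7(84)=159
lo=6(83)+hi=7(84)=167

Yes: 83+84=167


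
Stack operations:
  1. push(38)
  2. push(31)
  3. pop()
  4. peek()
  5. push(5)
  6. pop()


push(38) -> [38]
push(31) -> [38, 31]
pop()->31, [38]
peek()->38
push(5) -> [38, 5]
pop()->5, [38]

Final stack: [38]


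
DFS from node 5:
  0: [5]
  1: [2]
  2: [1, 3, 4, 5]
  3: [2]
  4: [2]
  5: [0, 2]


Visit 5, push [2, 0]
Visit 0, push []
Visit 2, push [4, 3, 1]
Visit 1, push []
Visit 3, push []
Visit 4, push []

DFS order: [5, 0, 2, 1, 3, 4]


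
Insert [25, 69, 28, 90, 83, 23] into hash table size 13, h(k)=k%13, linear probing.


Insert 25: h=12 -> slot 12
Insert 69: h=4 -> slot 4
Insert 28: h=2 -> slot 2
Insert 90: h=12, 1 probes -> slot 0
Insert 83: h=5 -> slot 5
Insert 23: h=10 -> slot 10

Table: [90, None, 28, None, 69, 83, None, None, None, None, 23, None, 25]


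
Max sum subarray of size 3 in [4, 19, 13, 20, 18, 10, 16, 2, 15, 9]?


[0:3]: 36
[1:4]: 52
[2:5]: 51
[3:6]: 48
[4:7]: 44
[5:8]: 28
[6:9]: 33
[7:10]: 26

Max: 52 at [1:4]


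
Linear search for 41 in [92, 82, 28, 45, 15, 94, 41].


i=0: 92!=41
i=1: 82!=41
i=2: 28!=41
i=3: 45!=41
i=4: 15!=41
i=5: 94!=41
i=6: 41==41 found!

Found at 6, 7 comps


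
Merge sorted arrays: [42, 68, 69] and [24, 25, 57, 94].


Take 24 from B
Take 25 from B
Take 42 from A
Take 57 from B
Take 68 from A
Take 69 from A

Merged: [24, 25, 42, 57, 68, 69, 94]


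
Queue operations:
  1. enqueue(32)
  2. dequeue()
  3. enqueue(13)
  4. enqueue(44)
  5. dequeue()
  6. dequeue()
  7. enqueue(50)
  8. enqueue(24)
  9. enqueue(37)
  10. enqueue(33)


enqueue(32) -> [32]
dequeue()->32, []
enqueue(13) -> [13]
enqueue(44) -> [13, 44]
dequeue()->13, [44]
dequeue()->44, []
enqueue(50) -> [50]
enqueue(24) -> [50, 24]
enqueue(37) -> [50, 24, 37]
enqueue(33) -> [50, 24, 37, 33]

Final queue: [50, 24, 37, 33]


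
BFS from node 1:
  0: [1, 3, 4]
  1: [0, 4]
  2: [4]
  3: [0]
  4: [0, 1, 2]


Visit 1, enqueue [0, 4]
Visit 0, enqueue [3]
Visit 4, enqueue [2]
Visit 3, enqueue []
Visit 2, enqueue []

BFS order: [1, 0, 4, 3, 2]


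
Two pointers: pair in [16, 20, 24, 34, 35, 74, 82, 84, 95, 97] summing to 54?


lo=0(16)+hi=9(97)=113
lo=0(16)+hi=8(95)=111
lo=0(16)+hi=7(84)=100
lo=0(16)+hi=6(82)=98
lo=0(16)+hi=5(74)=90
lo=0(16)+hi=4(35)=51
lo=1(20)+hi=4(35)=55
lo=1(20)+hi=3(34)=54

Yes: 20+34=54


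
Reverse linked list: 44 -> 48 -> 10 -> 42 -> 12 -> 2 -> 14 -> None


Step 1: curr=44, set curr.next=prev(None) | reversed so far: 44
Step 2: curr=48, set curr.next=prev(44) | reversed so far: 48 -> 44
Step 3: curr=10, set curr.next=prev(48) | reversed so far: 10 -> 48 -> 44
Step 4: curr=42, set curr.next=prev(10) | reversed so far: 42 -> 10 -> 48 -> 44
Step 5: curr=12, set curr.next=prev(42) | reversed so far: 12 -> 42 -> 10 -> 48 -> 44
Step 6: curr=2, set curr.next=prev(12) | reversed so far: 2 -> 12 -> 42 -> 10 -> 48 -> 44
Step 7: curr=14, set curr.next=prev(2) | reversed so far: 14 -> 2 -> 12 -> 42 -> 10 -> 48 -> 44

14 -> 2 -> 12 -> 42 -> 10 -> 48 -> 44 -> None


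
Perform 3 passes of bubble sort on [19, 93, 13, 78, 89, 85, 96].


Initial: [19, 93, 13, 78, 89, 85, 96]
Pass 1: [19, 13, 78, 89, 85, 93, 96] (4 swaps)
Pass 2: [13, 19, 78, 85, 89, 93, 96] (2 swaps)
Pass 3: [13, 19, 78, 85, 89, 93, 96] (0 swaps)

After 3 passes: [13, 19, 78, 85, 89, 93, 96]


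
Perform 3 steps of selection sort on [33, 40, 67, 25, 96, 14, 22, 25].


Initial: [33, 40, 67, 25, 96, 14, 22, 25]
Step 1: min=14 at 5
  Swap: [14, 40, 67, 25, 96, 33, 22, 25]
Step 2: min=22 at 6
  Swap: [14, 22, 67, 25, 96, 33, 40, 25]
Step 3: min=25 at 3
  Swap: [14, 22, 25, 67, 96, 33, 40, 25]

After 3 steps: [14, 22, 25, 67, 96, 33, 40, 25]


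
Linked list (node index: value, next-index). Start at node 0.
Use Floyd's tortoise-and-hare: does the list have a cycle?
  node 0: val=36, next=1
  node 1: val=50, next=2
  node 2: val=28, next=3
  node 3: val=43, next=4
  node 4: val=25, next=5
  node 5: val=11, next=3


Floyd's tortoise (slow, +1) and hare (fast, +2):
  init: slow=0, fast=0
  step 1: slow=1, fast=2
  step 2: slow=2, fast=4
  step 3: slow=3, fast=3
  slow == fast at node 3: cycle detected

Cycle: yes


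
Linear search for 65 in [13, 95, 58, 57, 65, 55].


i=0: 13!=65
i=1: 95!=65
i=2: 58!=65
i=3: 57!=65
i=4: 65==65 found!

Found at 4, 5 comps


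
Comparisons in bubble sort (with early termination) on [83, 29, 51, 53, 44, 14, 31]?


Algorithm: bubble sort (with early termination)
Input: [83, 29, 51, 53, 44, 14, 31]
Sorted: [14, 29, 31, 44, 51, 53, 83]

21


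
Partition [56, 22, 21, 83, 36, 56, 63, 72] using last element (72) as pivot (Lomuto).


Pivot: 72
  56 <= 72: advance i (no swap)
  22 <= 72: advance i (no swap)
  21 <= 72: advance i (no swap)
  36 <= 72: swap -> [56, 22, 21, 36, 83, 56, 63, 72]
  56 <= 72: swap -> [56, 22, 21, 36, 56, 83, 63, 72]
  63 <= 72: swap -> [56, 22, 21, 36, 56, 63, 83, 72]
Place pivot at 6: [56, 22, 21, 36, 56, 63, 72, 83]

Partitioned: [56, 22, 21, 36, 56, 63, 72, 83]


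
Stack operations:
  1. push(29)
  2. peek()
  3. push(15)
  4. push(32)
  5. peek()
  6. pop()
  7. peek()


push(29) -> [29]
peek()->29
push(15) -> [29, 15]
push(32) -> [29, 15, 32]
peek()->32
pop()->32, [29, 15]
peek()->15

Final stack: [29, 15]


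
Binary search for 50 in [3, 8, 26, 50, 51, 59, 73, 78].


Step 1: lo=0, hi=7, mid=3, val=50

Found at index 3


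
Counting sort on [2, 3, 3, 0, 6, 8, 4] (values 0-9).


Input: [2, 3, 3, 0, 6, 8, 4]
Counts: [1, 0, 1, 2, 1, 0, 1, 0, 1, 0]

Sorted: [0, 2, 3, 3, 4, 6, 8]


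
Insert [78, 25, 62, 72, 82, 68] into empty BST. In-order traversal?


Insert 78: root
Insert 25: L from 78
Insert 62: L from 78 -> R from 25
Insert 72: L from 78 -> R from 25 -> R from 62
Insert 82: R from 78
Insert 68: L from 78 -> R from 25 -> R from 62 -> L from 72

In-order: [25, 62, 68, 72, 78, 82]


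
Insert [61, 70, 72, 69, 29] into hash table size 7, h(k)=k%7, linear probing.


Insert 61: h=5 -> slot 5
Insert 70: h=0 -> slot 0
Insert 72: h=2 -> slot 2
Insert 69: h=6 -> slot 6
Insert 29: h=1 -> slot 1

Table: [70, 29, 72, None, None, 61, 69]


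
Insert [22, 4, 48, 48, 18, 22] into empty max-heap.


Insert 22: [22]
Insert 4: [22, 4]
Insert 48: [48, 4, 22]
Insert 48: [48, 48, 22, 4]
Insert 18: [48, 48, 22, 4, 18]
Insert 22: [48, 48, 22, 4, 18, 22]

Final heap: [48, 48, 22, 4, 18, 22]


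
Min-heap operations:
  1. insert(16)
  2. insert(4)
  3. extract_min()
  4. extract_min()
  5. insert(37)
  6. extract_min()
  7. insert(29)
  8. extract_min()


insert(16) -> [16]
insert(4) -> [4, 16]
extract_min()->4, [16]
extract_min()->16, []
insert(37) -> [37]
extract_min()->37, []
insert(29) -> [29]
extract_min()->29, []

Final heap: []


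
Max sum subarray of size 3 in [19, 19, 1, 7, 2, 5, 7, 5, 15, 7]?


[0:3]: 39
[1:4]: 27
[2:5]: 10
[3:6]: 14
[4:7]: 14
[5:8]: 17
[6:9]: 27
[7:10]: 27

Max: 39 at [0:3]


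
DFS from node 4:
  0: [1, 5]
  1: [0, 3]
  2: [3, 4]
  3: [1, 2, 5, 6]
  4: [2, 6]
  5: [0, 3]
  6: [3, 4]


Visit 4, push [6, 2]
Visit 2, push [3]
Visit 3, push [6, 5, 1]
Visit 1, push [0]
Visit 0, push [5]
Visit 5, push []
Visit 6, push []

DFS order: [4, 2, 3, 1, 0, 5, 6]


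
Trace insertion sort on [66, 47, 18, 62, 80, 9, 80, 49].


Initial: [66, 47, 18, 62, 80, 9, 80, 49]
Insert 47: [47, 66, 18, 62, 80, 9, 80, 49]
Insert 18: [18, 47, 66, 62, 80, 9, 80, 49]
Insert 62: [18, 47, 62, 66, 80, 9, 80, 49]
Insert 80: [18, 47, 62, 66, 80, 9, 80, 49]
Insert 9: [9, 18, 47, 62, 66, 80, 80, 49]
Insert 80: [9, 18, 47, 62, 66, 80, 80, 49]
Insert 49: [9, 18, 47, 49, 62, 66, 80, 80]

Sorted: [9, 18, 47, 49, 62, 66, 80, 80]


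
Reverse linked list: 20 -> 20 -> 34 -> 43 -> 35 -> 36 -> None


Step 1: curr=20, set curr.next=prev(None) | reversed so far: 20
Step 2: curr=20, set curr.next=prev(20) | reversed so far: 20 -> 20
Step 3: curr=34, set curr.next=prev(20) | reversed so far: 34 -> 20 -> 20
Step 4: curr=43, set curr.next=prev(34) | reversed so far: 43 -> 34 -> 20 -> 20
Step 5: curr=35, set curr.next=prev(43) | reversed so far: 35 -> 43 -> 34 -> 20 -> 20
Step 6: curr=36, set curr.next=prev(35) | reversed so far: 36 -> 35 -> 43 -> 34 -> 20 -> 20

36 -> 35 -> 43 -> 34 -> 20 -> 20 -> None


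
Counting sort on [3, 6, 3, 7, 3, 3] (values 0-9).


Input: [3, 6, 3, 7, 3, 3]
Counts: [0, 0, 0, 4, 0, 0, 1, 1, 0, 0]

Sorted: [3, 3, 3, 3, 6, 7]


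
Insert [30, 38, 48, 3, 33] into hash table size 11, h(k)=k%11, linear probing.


Insert 30: h=8 -> slot 8
Insert 38: h=5 -> slot 5
Insert 48: h=4 -> slot 4
Insert 3: h=3 -> slot 3
Insert 33: h=0 -> slot 0

Table: [33, None, None, 3, 48, 38, None, None, 30, None, None]


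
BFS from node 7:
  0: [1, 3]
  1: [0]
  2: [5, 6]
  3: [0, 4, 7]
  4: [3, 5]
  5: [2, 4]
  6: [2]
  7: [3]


Visit 7, enqueue [3]
Visit 3, enqueue [0, 4]
Visit 0, enqueue [1]
Visit 4, enqueue [5]
Visit 1, enqueue []
Visit 5, enqueue [2]
Visit 2, enqueue [6]
Visit 6, enqueue []

BFS order: [7, 3, 0, 4, 1, 5, 2, 6]


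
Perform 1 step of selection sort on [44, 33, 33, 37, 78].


Initial: [44, 33, 33, 37, 78]
Step 1: min=33 at 1
  Swap: [33, 44, 33, 37, 78]

After 1 step: [33, 44, 33, 37, 78]


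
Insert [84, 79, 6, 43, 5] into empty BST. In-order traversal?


Insert 84: root
Insert 79: L from 84
Insert 6: L from 84 -> L from 79
Insert 43: L from 84 -> L from 79 -> R from 6
Insert 5: L from 84 -> L from 79 -> L from 6

In-order: [5, 6, 43, 79, 84]


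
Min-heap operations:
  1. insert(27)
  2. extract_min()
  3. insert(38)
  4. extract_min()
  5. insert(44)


insert(27) -> [27]
extract_min()->27, []
insert(38) -> [38]
extract_min()->38, []
insert(44) -> [44]

Final heap: [44]


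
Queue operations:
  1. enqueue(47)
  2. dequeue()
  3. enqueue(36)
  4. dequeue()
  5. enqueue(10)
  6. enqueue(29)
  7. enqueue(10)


enqueue(47) -> [47]
dequeue()->47, []
enqueue(36) -> [36]
dequeue()->36, []
enqueue(10) -> [10]
enqueue(29) -> [10, 29]
enqueue(10) -> [10, 29, 10]

Final queue: [10, 29, 10]


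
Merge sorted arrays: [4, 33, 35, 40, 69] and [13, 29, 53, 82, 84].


Take 4 from A
Take 13 from B
Take 29 from B
Take 33 from A
Take 35 from A
Take 40 from A
Take 53 from B
Take 69 from A

Merged: [4, 13, 29, 33, 35, 40, 53, 69, 82, 84]


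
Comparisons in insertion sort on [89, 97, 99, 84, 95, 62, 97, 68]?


Algorithm: insertion sort
Input: [89, 97, 99, 84, 95, 62, 97, 68]
Sorted: [62, 68, 84, 89, 95, 97, 97, 99]

22


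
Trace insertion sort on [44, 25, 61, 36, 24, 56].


Initial: [44, 25, 61, 36, 24, 56]
Insert 25: [25, 44, 61, 36, 24, 56]
Insert 61: [25, 44, 61, 36, 24, 56]
Insert 36: [25, 36, 44, 61, 24, 56]
Insert 24: [24, 25, 36, 44, 61, 56]
Insert 56: [24, 25, 36, 44, 56, 61]

Sorted: [24, 25, 36, 44, 56, 61]


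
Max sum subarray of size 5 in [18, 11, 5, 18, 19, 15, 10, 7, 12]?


[0:5]: 71
[1:6]: 68
[2:7]: 67
[3:8]: 69
[4:9]: 63

Max: 71 at [0:5]


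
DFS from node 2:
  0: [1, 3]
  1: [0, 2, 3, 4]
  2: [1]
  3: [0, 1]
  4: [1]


Visit 2, push [1]
Visit 1, push [4, 3, 0]
Visit 0, push [3]
Visit 3, push []
Visit 4, push []

DFS order: [2, 1, 0, 3, 4]


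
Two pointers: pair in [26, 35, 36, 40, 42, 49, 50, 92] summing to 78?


lo=0(26)+hi=7(92)=118
lo=0(26)+hi=6(50)=76
lo=1(35)+hi=6(50)=85
lo=1(35)+hi=5(49)=84
lo=1(35)+hi=4(42)=77
lo=2(36)+hi=4(42)=78

Yes: 36+42=78


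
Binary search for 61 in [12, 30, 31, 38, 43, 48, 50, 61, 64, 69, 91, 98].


Step 1: lo=0, hi=11, mid=5, val=48
Step 2: lo=6, hi=11, mid=8, val=64
Step 3: lo=6, hi=7, mid=6, val=50
Step 4: lo=7, hi=7, mid=7, val=61

Found at index 7


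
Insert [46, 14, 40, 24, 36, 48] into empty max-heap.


Insert 46: [46]
Insert 14: [46, 14]
Insert 40: [46, 14, 40]
Insert 24: [46, 24, 40, 14]
Insert 36: [46, 36, 40, 14, 24]
Insert 48: [48, 36, 46, 14, 24, 40]

Final heap: [48, 36, 46, 14, 24, 40]


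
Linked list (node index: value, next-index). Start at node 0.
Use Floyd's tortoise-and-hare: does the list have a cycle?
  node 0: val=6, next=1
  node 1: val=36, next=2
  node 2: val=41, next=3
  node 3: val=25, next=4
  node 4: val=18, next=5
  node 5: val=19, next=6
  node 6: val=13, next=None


Floyd's tortoise (slow, +1) and hare (fast, +2):
  init: slow=0, fast=0
  step 1: slow=1, fast=2
  step 2: slow=2, fast=4
  step 3: slow=3, fast=6
  step 4: fast -> None, no cycle

Cycle: no


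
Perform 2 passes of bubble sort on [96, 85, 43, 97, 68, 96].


Initial: [96, 85, 43, 97, 68, 96]
Pass 1: [85, 43, 96, 68, 96, 97] (4 swaps)
Pass 2: [43, 85, 68, 96, 96, 97] (2 swaps)

After 2 passes: [43, 85, 68, 96, 96, 97]


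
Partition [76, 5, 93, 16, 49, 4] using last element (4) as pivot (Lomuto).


Pivot: 4
Place pivot at 0: [4, 5, 93, 16, 49, 76]

Partitioned: [4, 5, 93, 16, 49, 76]


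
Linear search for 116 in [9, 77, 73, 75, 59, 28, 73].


i=0: 9!=116
i=1: 77!=116
i=2: 73!=116
i=3: 75!=116
i=4: 59!=116
i=5: 28!=116
i=6: 73!=116

Not found, 7 comps


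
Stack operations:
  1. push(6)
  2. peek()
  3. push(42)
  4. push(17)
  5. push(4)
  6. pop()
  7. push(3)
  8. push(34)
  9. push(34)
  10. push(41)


push(6) -> [6]
peek()->6
push(42) -> [6, 42]
push(17) -> [6, 42, 17]
push(4) -> [6, 42, 17, 4]
pop()->4, [6, 42, 17]
push(3) -> [6, 42, 17, 3]
push(34) -> [6, 42, 17, 3, 34]
push(34) -> [6, 42, 17, 3, 34, 34]
push(41) -> [6, 42, 17, 3, 34, 34, 41]

Final stack: [6, 42, 17, 3, 34, 34, 41]


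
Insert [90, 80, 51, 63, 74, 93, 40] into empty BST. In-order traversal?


Insert 90: root
Insert 80: L from 90
Insert 51: L from 90 -> L from 80
Insert 63: L from 90 -> L from 80 -> R from 51
Insert 74: L from 90 -> L from 80 -> R from 51 -> R from 63
Insert 93: R from 90
Insert 40: L from 90 -> L from 80 -> L from 51

In-order: [40, 51, 63, 74, 80, 90, 93]


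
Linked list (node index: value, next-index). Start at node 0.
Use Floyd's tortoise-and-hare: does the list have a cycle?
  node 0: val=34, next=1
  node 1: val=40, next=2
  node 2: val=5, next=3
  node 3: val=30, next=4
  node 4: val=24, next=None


Floyd's tortoise (slow, +1) and hare (fast, +2):
  init: slow=0, fast=0
  step 1: slow=1, fast=2
  step 2: slow=2, fast=4
  step 3: fast -> None, no cycle

Cycle: no


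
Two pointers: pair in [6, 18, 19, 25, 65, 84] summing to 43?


lo=0(6)+hi=5(84)=90
lo=0(6)+hi=4(65)=71
lo=0(6)+hi=3(25)=31
lo=1(18)+hi=3(25)=43

Yes: 18+25=43


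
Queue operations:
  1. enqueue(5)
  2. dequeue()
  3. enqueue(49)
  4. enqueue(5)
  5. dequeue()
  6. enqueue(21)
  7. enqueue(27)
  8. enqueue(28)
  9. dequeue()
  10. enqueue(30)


enqueue(5) -> [5]
dequeue()->5, []
enqueue(49) -> [49]
enqueue(5) -> [49, 5]
dequeue()->49, [5]
enqueue(21) -> [5, 21]
enqueue(27) -> [5, 21, 27]
enqueue(28) -> [5, 21, 27, 28]
dequeue()->5, [21, 27, 28]
enqueue(30) -> [21, 27, 28, 30]

Final queue: [21, 27, 28, 30]


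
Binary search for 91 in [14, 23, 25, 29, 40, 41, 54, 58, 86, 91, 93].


Step 1: lo=0, hi=10, mid=5, val=41
Step 2: lo=6, hi=10, mid=8, val=86
Step 3: lo=9, hi=10, mid=9, val=91

Found at index 9
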